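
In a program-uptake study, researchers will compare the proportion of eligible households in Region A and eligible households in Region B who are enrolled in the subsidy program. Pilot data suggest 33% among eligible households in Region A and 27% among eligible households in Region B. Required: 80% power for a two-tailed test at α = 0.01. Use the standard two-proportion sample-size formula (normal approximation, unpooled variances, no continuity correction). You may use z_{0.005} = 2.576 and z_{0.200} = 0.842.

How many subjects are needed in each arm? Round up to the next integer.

n = (z_{α/2} + z_β)² · [p₁(1−p₁) + p₂(1−p₂)] / (p₁ − p₂)²
  = (2.576 + 0.842)² · (0.33·0.67 + 0.27·0.73) / (0.06)²
  = (3.418)² · (0.2211 + 0.1971) / 0.0036
  = 11.6827 · 0.4182 / 0.0036
  = 1357.14
Round up → n = 1358 per group.

n = 1358 per group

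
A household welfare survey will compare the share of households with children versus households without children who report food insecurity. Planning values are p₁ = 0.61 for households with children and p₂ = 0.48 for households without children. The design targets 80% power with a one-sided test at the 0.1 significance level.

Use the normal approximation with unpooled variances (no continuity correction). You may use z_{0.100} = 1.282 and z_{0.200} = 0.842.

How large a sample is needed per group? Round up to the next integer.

n = (z_α + z_β)² · [p₁(1−p₁) + p₂(1−p₂)] / (p₁ − p₂)²
  = (1.282 + 0.842)² · (0.61·0.39 + 0.48·0.52) / (0.13)²
  = (2.124)² · (0.2379 + 0.2496) / 0.0169
  = 4.5114 · 0.4875 / 0.0169
  = 130.14
Round up → n = 131 per group.

n = 131 per group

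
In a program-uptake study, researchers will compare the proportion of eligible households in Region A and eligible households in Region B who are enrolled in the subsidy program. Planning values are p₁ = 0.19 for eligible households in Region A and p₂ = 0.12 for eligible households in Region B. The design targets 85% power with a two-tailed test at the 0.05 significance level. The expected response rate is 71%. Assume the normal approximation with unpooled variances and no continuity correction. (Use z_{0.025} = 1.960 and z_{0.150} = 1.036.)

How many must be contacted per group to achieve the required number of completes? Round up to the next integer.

n = (z_{α/2} + z_β)² · [p₁(1−p₁) + p₂(1−p₂)] / (p₁ − p₂)²
  = (1.960 + 1.036)² · (0.19·0.81 + 0.12·0.88) / (0.07)²
  = (2.996)² · (0.1539 + 0.1056) / 0.0049
  = 8.9760 · 0.2595 / 0.0049
  = 475.36
Adjust for 71% response: 475.36 / 0.71 = 669.52.
Round up → n = 670 per group.

n = 670 per group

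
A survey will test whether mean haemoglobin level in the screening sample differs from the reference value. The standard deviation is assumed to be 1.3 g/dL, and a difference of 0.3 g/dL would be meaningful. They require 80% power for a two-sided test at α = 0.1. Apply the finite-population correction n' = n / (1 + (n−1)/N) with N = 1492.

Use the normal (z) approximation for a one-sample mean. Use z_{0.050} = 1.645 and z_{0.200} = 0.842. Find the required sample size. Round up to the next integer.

n = 108

n = (z_{α/2} + z_β)² · σ² / δ²
  = (1.645 + 0.842)² · 1.3² / 0.3²
  = 6.1852 · 1.69 / 0.09
  = 116.14
Finite-population correction (N = 1492): 116.14 / (1 + (116.14 − 1)/1492) = 107.82.
Round up → n = 108.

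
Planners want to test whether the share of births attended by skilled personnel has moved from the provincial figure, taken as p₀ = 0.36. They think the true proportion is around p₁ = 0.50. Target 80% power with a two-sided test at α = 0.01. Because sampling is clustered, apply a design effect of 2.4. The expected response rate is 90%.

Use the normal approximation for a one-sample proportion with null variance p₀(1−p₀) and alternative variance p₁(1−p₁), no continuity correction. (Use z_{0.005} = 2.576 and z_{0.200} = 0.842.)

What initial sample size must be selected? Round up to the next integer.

n = 374

n = [z_{α/2}·√(p₀q₀) + z_β·√(p₁q₁)]² / (p₁ − p₀)²
  = [2.576·√(0.36·0.64) + 0.842·√(0.50·0.50)]² / (0.14)²
  = [2.576·0.4800 + 0.842·0.5000]² / 0.0196
  = [1.6575]² / 0.0196
  = 140.17
Design effect: 2.4 × 140.17 = 336.40.
Adjust for 90% response: 336.40 / 0.90 = 373.77.
Round up → n = 374.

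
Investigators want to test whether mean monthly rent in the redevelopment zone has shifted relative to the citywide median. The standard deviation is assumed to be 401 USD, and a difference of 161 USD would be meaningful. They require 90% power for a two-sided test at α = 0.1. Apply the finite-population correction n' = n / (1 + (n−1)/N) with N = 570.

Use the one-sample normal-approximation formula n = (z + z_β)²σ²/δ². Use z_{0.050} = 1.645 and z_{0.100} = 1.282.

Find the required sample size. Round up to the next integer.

n = (z_{α/2} + z_β)² · σ² / δ²
  = (1.645 + 1.282)² · 401² / 161²
  = 8.5673 · 160801 / 25921
  = 53.15
Finite-population correction (N = 570): 53.15 / (1 + (53.15 − 1)/570) = 48.69.
Round up → n = 49.

n = 49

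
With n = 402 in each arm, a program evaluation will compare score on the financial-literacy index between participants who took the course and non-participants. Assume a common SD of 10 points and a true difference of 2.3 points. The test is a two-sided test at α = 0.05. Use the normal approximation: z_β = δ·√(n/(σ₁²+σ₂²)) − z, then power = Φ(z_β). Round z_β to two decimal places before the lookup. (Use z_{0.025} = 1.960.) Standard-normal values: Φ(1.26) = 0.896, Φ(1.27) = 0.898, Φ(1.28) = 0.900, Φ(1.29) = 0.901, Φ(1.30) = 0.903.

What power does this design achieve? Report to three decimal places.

z_β = δ·√(n/(σ₁²+σ₂²)) − z_{α/2}
    = 2.3 · √(402/200) − 1.960
    = 2.3 · 1.41774 − 1.960
    = 3.2608 − 1.960 = 1.3008 → 1.30
Power = Φ(1.30) = 0.903.

Power ≈ 0.903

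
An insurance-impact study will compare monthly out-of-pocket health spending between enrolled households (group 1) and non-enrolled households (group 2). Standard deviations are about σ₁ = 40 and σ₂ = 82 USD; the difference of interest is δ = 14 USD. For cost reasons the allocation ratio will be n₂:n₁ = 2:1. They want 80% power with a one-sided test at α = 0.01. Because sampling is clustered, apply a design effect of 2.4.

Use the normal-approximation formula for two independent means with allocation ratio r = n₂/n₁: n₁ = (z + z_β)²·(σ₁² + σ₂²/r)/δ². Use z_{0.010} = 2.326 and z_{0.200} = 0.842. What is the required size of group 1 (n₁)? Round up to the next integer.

n₁ = (z_α + z_β)² · (σ₁² + σ₂²/r) / δ²
   = (2.326 + 0.842)² · (40² + 82²/2) / 14²
   = 10.0362 · (1600 + 3362) / 196
   = 10.0362 · 4962 / 196
   = 254.08
Design effect: 2.4 × 254.08 = 609.79.
Round up → n₁ = 610; n₂ = r·n₁ = 2 × 610 = 1220.

n₁ = 610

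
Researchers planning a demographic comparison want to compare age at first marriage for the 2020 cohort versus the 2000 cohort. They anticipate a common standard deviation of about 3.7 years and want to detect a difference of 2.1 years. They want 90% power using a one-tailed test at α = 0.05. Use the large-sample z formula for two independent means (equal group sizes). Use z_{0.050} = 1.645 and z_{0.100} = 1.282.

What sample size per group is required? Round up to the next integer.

n = (z_α + z_β)² · (σ₁² + σ₂²) / δ²
  = (1.645 + 1.282)² · (2·3.7² = 27.38) / 2.1²
  = 8.5673 · 27.38 / 4.41
  = 53.19
Round up → n = 54 per group.

n = 54 per group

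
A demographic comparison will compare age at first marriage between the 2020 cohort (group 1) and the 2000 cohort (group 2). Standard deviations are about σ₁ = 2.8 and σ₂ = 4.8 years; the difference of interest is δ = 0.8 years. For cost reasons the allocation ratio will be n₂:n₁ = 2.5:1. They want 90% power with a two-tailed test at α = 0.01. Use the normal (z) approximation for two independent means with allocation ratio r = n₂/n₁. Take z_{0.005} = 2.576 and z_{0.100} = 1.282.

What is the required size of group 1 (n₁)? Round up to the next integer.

n₁ = 397

n₁ = (z_{α/2} + z_β)² · (σ₁² + σ₂²/r) / δ²
   = (2.576 + 1.282)² · (2.8² + 4.8²/2.5) / 0.8²
   = 14.8842 · (7.84 + 9.216) / 0.64
   = 14.8842 · 17.056 / 0.64
   = 396.66
Round up → n₁ = 397; n₂ = r·n₁ = 2.5 × 397 = 993.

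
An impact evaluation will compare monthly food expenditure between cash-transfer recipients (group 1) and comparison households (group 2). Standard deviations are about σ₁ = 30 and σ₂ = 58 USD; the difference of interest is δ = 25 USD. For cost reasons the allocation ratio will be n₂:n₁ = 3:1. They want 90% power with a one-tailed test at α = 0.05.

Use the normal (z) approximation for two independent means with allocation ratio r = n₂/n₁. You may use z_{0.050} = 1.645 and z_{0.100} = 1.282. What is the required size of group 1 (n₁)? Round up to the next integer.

n₁ = 28

n₁ = (z_α + z_β)² · (σ₁² + σ₂²/r) / δ²
   = (1.645 + 1.282)² · (30² + 58²/3) / 25²
   = 8.5673 · (900 + 1121.3) / 625
   = 8.5673 · 2021.3 / 625
   = 27.71
Round up → n₁ = 28; n₂ = r·n₁ = 3 × 28 = 84.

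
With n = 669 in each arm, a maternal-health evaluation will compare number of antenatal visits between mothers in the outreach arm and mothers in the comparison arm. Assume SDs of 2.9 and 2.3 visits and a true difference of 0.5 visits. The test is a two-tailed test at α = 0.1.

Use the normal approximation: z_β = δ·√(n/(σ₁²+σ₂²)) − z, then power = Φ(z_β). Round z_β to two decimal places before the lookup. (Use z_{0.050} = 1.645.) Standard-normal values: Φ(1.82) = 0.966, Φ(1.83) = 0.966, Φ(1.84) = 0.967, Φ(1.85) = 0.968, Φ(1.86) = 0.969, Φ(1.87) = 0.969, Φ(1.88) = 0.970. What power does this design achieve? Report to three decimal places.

z_β = δ·√(n/(σ₁²+σ₂²)) − z_{α/2}
    = 0.5 · √(669/13.7) − 1.645
    = 0.5 · 6.98800 − 1.645
    = 3.4940 − 1.645 = 1.8490 → 1.85
Power = Φ(1.85) = 0.968.

Power ≈ 0.968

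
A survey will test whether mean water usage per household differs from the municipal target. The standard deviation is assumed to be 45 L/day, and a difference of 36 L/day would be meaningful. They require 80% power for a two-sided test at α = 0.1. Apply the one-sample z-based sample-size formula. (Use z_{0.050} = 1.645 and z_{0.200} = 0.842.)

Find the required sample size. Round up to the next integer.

n = (z_{α/2} + z_β)² · σ² / δ²
  = (1.645 + 0.842)² · 45² / 36²
  = 6.1852 · 2025 / 1296
  = 9.66
Round up → n = 10.

n = 10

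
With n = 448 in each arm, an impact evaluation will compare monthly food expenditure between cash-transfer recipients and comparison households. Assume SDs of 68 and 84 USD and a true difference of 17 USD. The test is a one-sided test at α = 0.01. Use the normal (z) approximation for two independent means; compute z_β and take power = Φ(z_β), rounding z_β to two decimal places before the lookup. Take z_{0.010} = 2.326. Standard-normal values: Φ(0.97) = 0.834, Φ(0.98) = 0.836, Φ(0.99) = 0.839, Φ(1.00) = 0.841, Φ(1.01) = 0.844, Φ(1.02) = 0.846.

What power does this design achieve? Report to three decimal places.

z_β = δ·√(n/(σ₁²+σ₂²)) − z_α
    = 17 · √(448/11680) − 2.326
    = 17 · 0.19585 − 2.326
    = 3.3294 − 2.326 = 1.0034 → 1.00
Power = Φ(1.00) = 0.841.

Power ≈ 0.841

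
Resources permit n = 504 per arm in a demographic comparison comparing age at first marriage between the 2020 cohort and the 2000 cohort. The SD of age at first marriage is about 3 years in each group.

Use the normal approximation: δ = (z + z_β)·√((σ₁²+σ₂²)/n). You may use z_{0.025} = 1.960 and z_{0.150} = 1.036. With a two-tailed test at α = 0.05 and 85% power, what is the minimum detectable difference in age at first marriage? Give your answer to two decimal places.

δ = (z_{α/2} + z_β) · √((σ₁²+σ₂²)/n)
  = (1.960 + 1.036) · √(18/504)
  = 2.996 · √0.03571
  = 2.996 · 0.1890
  = 0.5662

Minimum detectable difference ≈ 0.57 years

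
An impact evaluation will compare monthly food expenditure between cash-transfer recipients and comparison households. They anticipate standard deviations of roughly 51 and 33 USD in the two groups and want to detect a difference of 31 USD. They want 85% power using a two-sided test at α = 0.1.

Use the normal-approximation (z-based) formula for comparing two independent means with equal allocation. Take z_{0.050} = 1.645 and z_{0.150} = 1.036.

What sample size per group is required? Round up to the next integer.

n = (z_{α/2} + z_β)² · (σ₁² + σ₂²) / δ²
  = (1.645 + 1.036)² · (51² + 33² = 3690) / 31²
  = 7.1878 · 3690 / 961
  = 27.60
Round up → n = 28 per group.

n = 28 per group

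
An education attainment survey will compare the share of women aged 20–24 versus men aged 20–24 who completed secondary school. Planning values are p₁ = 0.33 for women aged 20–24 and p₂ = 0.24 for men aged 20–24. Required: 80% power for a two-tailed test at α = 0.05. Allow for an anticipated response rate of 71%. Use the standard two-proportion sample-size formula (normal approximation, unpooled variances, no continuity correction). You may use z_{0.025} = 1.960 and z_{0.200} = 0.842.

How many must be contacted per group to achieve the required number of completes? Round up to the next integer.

n = 551 per group

n = (z_{α/2} + z_β)² · [p₁(1−p₁) + p₂(1−p₂)] / (p₁ − p₂)²
  = (1.960 + 0.842)² · (0.33·0.67 + 0.24·0.76) / (0.09)²
  = (2.802)² · (0.2211 + 0.1824) / 0.0081
  = 7.8512 · 0.4035 / 0.0081
  = 391.11
Adjust for 71% response: 391.11 / 0.71 = 550.85.
Round up → n = 551 per group.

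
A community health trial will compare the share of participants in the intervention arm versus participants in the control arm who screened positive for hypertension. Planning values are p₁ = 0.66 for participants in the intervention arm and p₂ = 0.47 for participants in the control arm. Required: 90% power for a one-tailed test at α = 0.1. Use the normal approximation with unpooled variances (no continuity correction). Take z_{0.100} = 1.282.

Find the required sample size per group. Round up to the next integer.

n = (z_α + z_β)² · [p₁(1−p₁) + p₂(1−p₂)] / (p₁ − p₂)²
  = (1.282 + 1.282)² · (0.66·0.34 + 0.47·0.53) / (0.19)²
  = (2.564)² · (0.2244 + 0.2491) / 0.0361
  = 6.5741 · 0.4735 / 0.0361
  = 86.23
Round up → n = 87 per group.

n = 87 per group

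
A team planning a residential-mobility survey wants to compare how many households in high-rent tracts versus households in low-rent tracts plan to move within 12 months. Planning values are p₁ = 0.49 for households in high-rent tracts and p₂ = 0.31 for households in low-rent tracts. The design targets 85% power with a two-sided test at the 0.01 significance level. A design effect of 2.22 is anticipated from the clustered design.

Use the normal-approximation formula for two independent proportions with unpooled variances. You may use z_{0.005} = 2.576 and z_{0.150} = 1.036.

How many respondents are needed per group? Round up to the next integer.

n = 415 per group

n = (z_{α/2} + z_β)² · [p₁(1−p₁) + p₂(1−p₂)] / (p₁ − p₂)²
  = (2.576 + 1.036)² · (0.49·0.51 + 0.31·0.69) / (0.18)²
  = (3.612)² · (0.2499 + 0.2139) / 0.0324
  = 13.0465 · 0.4638 / 0.0324
  = 186.76
Design effect: 2.22 × 186.76 = 414.60.
Round up → n = 415 per group.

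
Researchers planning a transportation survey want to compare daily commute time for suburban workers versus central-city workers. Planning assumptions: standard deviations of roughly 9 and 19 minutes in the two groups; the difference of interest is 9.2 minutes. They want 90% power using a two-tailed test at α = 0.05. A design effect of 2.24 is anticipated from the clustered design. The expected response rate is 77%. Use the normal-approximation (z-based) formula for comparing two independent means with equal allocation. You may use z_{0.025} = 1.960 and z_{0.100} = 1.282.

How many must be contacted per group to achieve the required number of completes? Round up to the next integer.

n = (z_{α/2} + z_β)² · (σ₁² + σ₂²) / δ²
  = (1.960 + 1.282)² · (9² + 19² = 442) / 9.2²
  = 10.5106 · 442 / 84.64
  = 54.89
Design effect: 2.24 × 54.89 = 122.95.
Adjust for 77% response: 122.95 / 0.77 = 159.67.
Round up → n = 160 per group.

n = 160 per group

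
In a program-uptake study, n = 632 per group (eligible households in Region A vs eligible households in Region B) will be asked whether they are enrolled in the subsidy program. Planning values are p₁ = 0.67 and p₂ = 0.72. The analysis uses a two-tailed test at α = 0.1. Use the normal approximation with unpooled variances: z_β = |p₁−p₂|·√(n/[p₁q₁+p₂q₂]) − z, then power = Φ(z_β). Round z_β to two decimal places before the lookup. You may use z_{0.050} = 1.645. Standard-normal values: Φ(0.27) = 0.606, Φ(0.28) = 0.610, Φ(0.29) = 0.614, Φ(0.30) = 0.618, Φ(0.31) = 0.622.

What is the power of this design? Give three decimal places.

Power ≈ 0.614

z_β = |p₁−p₂|·√(n/[p₁q₁+p₂q₂]) − z_{α/2}
    = 0.05 · √(632/0.4227) − 1.645
    = 0.05 · 38.6672 − 1.645
    = 1.9334 − 1.645 = 0.2884 → 0.29
Power = Φ(0.29) = 0.614.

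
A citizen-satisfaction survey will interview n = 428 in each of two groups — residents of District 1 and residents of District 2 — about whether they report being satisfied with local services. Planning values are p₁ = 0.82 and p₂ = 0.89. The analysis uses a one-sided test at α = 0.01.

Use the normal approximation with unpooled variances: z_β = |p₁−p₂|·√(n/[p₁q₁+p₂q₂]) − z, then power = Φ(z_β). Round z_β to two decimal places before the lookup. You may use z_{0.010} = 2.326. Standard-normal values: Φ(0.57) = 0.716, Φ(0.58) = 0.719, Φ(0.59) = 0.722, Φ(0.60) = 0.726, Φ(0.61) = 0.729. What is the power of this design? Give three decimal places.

z_β = |p₁−p₂|·√(n/[p₁q₁+p₂q₂]) − z_α
    = 0.07 · √(428/0.2455) − 2.326
    = 0.07 · 41.7538 − 2.326
    = 2.9228 − 2.326 = 0.5968 → 0.60
Power = Φ(0.60) = 0.726.

Power ≈ 0.726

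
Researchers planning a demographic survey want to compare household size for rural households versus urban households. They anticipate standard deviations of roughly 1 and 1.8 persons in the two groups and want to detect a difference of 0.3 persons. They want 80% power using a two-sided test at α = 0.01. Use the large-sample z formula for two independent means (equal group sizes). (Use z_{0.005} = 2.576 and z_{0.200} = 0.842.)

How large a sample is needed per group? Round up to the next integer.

n = (z_{α/2} + z_β)² · (σ₁² + σ₂²) / δ²
  = (2.576 + 0.842)² · (1² + 1.8² = 4.24) / 0.3²
  = 11.6827 · 4.24 / 0.09
  = 550.39
Round up → n = 551 per group.

n = 551 per group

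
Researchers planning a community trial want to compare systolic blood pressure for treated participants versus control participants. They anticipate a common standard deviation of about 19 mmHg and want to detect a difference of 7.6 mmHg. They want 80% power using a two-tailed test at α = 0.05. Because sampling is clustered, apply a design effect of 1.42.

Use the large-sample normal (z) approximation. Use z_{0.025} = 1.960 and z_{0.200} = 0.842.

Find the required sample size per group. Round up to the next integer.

n = 140 per group

n = (z_{α/2} + z_β)² · (σ₁² + σ₂²) / δ²
  = (1.960 + 0.842)² · (2·19² = 722) / 7.6²
  = 7.8512 · 722 / 57.76
  = 98.14
Design effect: 1.42 × 98.14 = 139.36.
Round up → n = 140 per group.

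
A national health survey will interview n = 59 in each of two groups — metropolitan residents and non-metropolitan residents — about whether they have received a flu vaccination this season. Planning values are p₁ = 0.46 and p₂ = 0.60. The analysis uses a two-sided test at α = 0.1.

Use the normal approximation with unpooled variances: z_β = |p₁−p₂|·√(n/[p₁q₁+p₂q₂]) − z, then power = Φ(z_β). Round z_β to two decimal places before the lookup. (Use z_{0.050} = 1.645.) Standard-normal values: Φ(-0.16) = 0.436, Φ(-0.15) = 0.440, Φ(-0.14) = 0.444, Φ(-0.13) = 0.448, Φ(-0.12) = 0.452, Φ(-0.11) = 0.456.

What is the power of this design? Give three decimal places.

z_β = |p₁−p₂|·√(n/[p₁q₁+p₂q₂]) − z_{α/2}
    = 0.14 · √(59/0.4884) − 1.645
    = 0.14 · 10.9910 − 1.645
    = 1.5387 − 1.645 = -0.1063 → -0.11
Power = Φ(-0.11) = 0.456.

Power ≈ 0.456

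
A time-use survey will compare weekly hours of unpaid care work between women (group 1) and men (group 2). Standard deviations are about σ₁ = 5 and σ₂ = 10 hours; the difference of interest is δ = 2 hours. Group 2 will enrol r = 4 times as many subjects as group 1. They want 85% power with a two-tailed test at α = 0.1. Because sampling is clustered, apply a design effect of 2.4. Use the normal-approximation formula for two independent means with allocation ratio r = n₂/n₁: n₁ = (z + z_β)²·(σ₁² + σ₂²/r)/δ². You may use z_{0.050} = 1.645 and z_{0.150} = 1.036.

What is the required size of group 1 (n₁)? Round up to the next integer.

n₁ = 216

n₁ = (z_{α/2} + z_β)² · (σ₁² + σ₂²/r) / δ²
   = (1.645 + 1.036)² · (5² + 10²/4) / 2²
   = 7.1878 · (25 + 25) / 4
   = 7.1878 · 50 / 4
   = 89.85
Design effect: 2.4 × 89.85 = 215.63.
Round up → n₁ = 216; n₂ = r·n₁ = 4 × 216 = 864.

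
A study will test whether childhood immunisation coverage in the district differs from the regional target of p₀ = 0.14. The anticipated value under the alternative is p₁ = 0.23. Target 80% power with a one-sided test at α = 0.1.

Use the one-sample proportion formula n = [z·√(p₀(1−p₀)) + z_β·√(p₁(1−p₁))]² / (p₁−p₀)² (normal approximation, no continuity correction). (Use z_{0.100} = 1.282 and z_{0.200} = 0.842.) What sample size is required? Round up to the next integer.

n = 79

n = [z_α·√(p₀q₀) + z_β·√(p₁q₁)]² / (p₁ − p₀)²
  = [1.282·√(0.14·0.86) + 0.842·√(0.23·0.77)]² / (0.09)²
  = [1.282·0.3470 + 0.842·0.4208]² / 0.0081
  = [0.7992]² / 0.0081
  = 78.85
Round up → n = 79.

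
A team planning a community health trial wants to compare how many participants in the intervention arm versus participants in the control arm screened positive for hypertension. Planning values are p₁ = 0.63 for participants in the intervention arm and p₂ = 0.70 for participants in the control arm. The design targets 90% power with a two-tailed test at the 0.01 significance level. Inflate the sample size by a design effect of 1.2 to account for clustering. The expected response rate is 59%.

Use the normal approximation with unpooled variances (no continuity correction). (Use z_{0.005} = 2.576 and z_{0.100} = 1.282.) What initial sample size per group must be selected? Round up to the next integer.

n = 2738 per group

n = (z_{α/2} + z_β)² · [p₁(1−p₁) + p₂(1−p₂)] / (p₁ − p₂)²
  = (2.576 + 1.282)² · (0.63·0.37 + 0.70·0.30) / (-0.07)²
  = (3.858)² · (0.2331 + 0.2100) / 0.0049
  = 14.8842 · 0.4431 / 0.0049
  = 1345.95
Design effect: 1.2 × 1345.95 = 1615.14.
Adjust for 59% response: 1615.14 / 0.59 = 2737.53.
Round up → n = 2738 per group.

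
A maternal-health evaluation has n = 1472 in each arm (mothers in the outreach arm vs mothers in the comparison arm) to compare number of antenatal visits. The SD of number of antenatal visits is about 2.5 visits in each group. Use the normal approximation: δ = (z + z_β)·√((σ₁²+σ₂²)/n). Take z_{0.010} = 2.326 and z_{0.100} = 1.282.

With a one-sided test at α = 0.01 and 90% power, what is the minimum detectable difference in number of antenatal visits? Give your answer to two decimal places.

Minimum detectable difference ≈ 0.33 visits

δ = (z_α + z_β) · √((σ₁²+σ₂²)/n)
  = (2.326 + 1.282) · √(12.5/1472)
  = 3.608 · √0.00849
  = 3.608 · 0.0922
  = 0.3325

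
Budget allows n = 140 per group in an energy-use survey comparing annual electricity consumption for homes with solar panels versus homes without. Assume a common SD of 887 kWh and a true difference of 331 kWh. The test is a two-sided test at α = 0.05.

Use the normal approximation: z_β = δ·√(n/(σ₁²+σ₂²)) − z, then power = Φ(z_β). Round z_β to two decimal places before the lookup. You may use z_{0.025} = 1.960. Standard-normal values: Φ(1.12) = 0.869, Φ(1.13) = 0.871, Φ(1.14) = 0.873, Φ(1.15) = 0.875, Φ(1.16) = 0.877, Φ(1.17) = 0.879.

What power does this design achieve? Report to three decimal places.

Power ≈ 0.877

z_β = δ·√(n/(σ₁²+σ₂²)) − z_{α/2}
    = 331 · √(140/1573538) − 1.960
    = 331 · 0.00943 − 1.960
    = 3.1221 − 1.960 = 1.1621 → 1.16
Power = Φ(1.16) = 0.877.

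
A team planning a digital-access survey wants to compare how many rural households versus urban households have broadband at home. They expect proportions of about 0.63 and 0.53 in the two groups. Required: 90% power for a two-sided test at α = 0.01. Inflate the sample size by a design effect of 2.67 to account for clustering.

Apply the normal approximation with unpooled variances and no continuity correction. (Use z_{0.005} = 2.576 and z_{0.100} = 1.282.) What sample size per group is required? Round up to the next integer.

n = (z_{α/2} + z_β)² · [p₁(1−p₁) + p₂(1−p₂)] / (p₁ − p₂)²
  = (2.576 + 1.282)² · (0.63·0.37 + 0.53·0.47) / (0.10)²
  = (3.858)² · (0.2331 + 0.2491) / 0.0100
  = 14.8842 · 0.4822 / 0.0100
  = 717.71
Design effect: 2.67 × 717.71 = 1916.30.
Round up → n = 1917 per group.

n = 1917 per group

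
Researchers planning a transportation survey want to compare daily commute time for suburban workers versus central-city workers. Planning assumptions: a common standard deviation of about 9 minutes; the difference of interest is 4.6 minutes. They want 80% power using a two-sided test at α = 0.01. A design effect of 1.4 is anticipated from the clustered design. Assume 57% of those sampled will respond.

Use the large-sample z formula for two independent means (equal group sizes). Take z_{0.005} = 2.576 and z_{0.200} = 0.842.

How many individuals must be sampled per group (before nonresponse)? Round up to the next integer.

n = 220 per group

n = (z_{α/2} + z_β)² · (σ₁² + σ₂²) / δ²
  = (2.576 + 0.842)² · (2·9² = 162) / 4.6²
  = 11.6827 · 162 / 21.16
  = 89.44
Design effect: 1.4 × 89.44 = 125.22.
Adjust for 57% response: 125.22 / 0.57 = 219.68.
Round up → n = 220 per group.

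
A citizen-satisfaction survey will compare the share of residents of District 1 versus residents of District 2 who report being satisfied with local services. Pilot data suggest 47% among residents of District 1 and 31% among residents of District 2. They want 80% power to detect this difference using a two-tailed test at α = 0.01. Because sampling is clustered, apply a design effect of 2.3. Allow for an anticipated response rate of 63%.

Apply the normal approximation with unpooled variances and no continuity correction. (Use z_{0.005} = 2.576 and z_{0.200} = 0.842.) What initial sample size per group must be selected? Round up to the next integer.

n = 772 per group

n = (z_{α/2} + z_β)² · [p₁(1−p₁) + p₂(1−p₂)] / (p₁ − p₂)²
  = (2.576 + 0.842)² · (0.47·0.53 + 0.31·0.69) / (0.16)²
  = (3.418)² · (0.2491 + 0.2139) / 0.0256
  = 11.6827 · 0.4630 / 0.0256
  = 211.29
Design effect: 2.3 × 211.29 = 485.97.
Adjust for 63% response: 485.97 / 0.63 = 771.39.
Round up → n = 772 per group.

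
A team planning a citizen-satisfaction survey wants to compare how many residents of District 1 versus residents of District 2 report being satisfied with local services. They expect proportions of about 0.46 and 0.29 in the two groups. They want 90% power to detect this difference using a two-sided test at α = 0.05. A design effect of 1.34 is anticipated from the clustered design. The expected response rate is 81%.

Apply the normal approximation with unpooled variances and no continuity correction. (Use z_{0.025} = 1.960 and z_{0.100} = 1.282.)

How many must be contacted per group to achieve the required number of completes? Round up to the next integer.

n = 274 per group

n = (z_{α/2} + z_β)² · [p₁(1−p₁) + p₂(1−p₂)] / (p₁ − p₂)²
  = (1.960 + 1.282)² · (0.46·0.54 + 0.29·0.71) / (0.17)²
  = (3.242)² · (0.2484 + 0.2059) / 0.0289
  = 10.5106 · 0.4543 / 0.0289
  = 165.22
Design effect: 1.34 × 165.22 = 221.40.
Adjust for 81% response: 221.40 / 0.81 = 273.33.
Round up → n = 274 per group.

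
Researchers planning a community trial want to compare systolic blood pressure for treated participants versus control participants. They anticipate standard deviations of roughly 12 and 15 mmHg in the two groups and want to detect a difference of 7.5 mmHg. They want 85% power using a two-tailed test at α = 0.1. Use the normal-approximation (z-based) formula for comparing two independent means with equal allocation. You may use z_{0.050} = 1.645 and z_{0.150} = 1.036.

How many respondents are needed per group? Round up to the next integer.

n = 48 per group

n = (z_{α/2} + z_β)² · (σ₁² + σ₂²) / δ²
  = (1.645 + 1.036)² · (12² + 15² = 369) / 7.5²
  = 7.1878 · 369 / 56.25
  = 47.15
Round up → n = 48 per group.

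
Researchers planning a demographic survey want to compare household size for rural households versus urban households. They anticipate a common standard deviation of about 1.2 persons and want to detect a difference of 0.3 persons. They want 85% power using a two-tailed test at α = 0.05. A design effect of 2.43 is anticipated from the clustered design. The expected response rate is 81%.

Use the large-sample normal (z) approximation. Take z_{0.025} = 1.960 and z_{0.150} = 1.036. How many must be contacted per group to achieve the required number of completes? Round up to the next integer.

n = (z_{α/2} + z_β)² · (σ₁² + σ₂²) / δ²
  = (1.960 + 1.036)² · (2·1.2² = 2.88) / 0.3²
  = 8.9760 · 2.88 / 0.09
  = 287.23
Design effect: 2.43 × 287.23 = 697.98.
Adjust for 81% response: 697.98 / 0.81 = 861.70.
Round up → n = 862 per group.

n = 862 per group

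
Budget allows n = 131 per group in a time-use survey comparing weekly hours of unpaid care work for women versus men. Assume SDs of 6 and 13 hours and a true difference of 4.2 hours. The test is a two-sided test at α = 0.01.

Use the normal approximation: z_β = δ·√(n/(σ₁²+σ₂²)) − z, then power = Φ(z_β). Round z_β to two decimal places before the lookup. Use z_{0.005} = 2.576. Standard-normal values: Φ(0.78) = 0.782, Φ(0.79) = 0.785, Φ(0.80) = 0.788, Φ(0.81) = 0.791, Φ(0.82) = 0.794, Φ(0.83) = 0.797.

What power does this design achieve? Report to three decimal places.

Power ≈ 0.782

z_β = δ·√(n/(σ₁²+σ₂²)) − z_{α/2}
    = 4.2 · √(131/205) − 2.576
    = 4.2 · 0.79939 − 2.576
    = 3.3574 − 2.576 = 0.7814 → 0.78
Power = Φ(0.78) = 0.782.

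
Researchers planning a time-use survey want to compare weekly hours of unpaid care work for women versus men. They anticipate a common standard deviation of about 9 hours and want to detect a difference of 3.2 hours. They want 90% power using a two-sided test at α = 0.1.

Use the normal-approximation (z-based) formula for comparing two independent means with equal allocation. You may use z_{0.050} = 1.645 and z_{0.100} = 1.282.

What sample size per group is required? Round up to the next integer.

n = 136 per group

n = (z_{α/2} + z_β)² · (σ₁² + σ₂²) / δ²
  = (1.645 + 1.282)² · (2·9² = 162) / 3.2²
  = 8.5673 · 162 / 10.24
  = 135.54
Round up → n = 136 per group.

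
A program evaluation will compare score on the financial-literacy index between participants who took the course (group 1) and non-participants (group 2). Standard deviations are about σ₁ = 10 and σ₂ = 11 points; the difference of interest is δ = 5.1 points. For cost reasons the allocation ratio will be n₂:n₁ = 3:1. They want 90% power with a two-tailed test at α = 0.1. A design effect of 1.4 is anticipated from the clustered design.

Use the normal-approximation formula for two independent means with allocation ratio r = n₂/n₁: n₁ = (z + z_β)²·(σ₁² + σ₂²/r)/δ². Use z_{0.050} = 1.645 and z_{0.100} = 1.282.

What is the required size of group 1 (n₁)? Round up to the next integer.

n₁ = 65

n₁ = (z_{α/2} + z_β)² · (σ₁² + σ₂²/r) / δ²
   = (1.645 + 1.282)² · (10² + 11²/3) / 5.1²
   = 8.5673 · (100 + 40.3333) / 26.01
   = 8.5673 · 140.3333 / 26.01
   = 46.22
Design effect: 1.4 × 46.22 = 64.71.
Round up → n₁ = 65; n₂ = r·n₁ = 3 × 65 = 195.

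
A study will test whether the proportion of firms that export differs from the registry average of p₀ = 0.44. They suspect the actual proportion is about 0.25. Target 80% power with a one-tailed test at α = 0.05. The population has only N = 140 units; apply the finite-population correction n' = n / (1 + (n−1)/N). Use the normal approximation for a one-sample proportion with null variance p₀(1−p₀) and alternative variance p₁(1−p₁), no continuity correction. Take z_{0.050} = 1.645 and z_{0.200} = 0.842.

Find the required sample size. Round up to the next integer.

n = [z_α·√(p₀q₀) + z_β·√(p₁q₁)]² / (p₁ − p₀)²
  = [1.645·√(0.44·0.56) + 0.842·√(0.25·0.75)]² / (-0.19)²
  = [1.645·0.4964 + 0.842·0.4330]² / 0.0361
  = [1.1812]² / 0.0361
  = 38.65
Finite-population correction (N = 140): 38.65 / (1 + (38.65 − 1)/140) = 30.46.
Round up → n = 31.

n = 31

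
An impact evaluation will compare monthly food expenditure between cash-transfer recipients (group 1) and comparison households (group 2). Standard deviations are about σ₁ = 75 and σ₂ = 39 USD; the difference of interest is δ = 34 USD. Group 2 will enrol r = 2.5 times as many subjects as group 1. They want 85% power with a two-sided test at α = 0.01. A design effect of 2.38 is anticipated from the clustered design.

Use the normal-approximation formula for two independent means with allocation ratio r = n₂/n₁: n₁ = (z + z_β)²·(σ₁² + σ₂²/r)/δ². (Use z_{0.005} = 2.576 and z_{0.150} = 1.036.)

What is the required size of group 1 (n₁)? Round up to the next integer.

n₁ = 168

n₁ = (z_{α/2} + z_β)² · (σ₁² + σ₂²/r) / δ²
   = (2.576 + 1.036)² · (75² + 39²/2.5) / 34²
   = 13.0465 · (5625 + 608.4) / 1156
   = 13.0465 · 6233.4 / 1156
   = 70.35
Design effect: 2.38 × 70.35 = 167.43.
Round up → n₁ = 168; n₂ = r·n₁ = 2.5 × 168 = 420.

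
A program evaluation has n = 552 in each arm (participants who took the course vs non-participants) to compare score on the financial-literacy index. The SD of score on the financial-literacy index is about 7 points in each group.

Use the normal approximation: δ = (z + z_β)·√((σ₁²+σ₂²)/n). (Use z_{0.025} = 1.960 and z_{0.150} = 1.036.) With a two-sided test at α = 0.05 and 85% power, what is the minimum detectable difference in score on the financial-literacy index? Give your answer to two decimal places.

δ = (z_{α/2} + z_β) · √((σ₁²+σ₂²)/n)
  = (1.960 + 1.036) · √(98/552)
  = 2.996 · √0.17754
  = 2.996 · 0.4214
  = 1.2624

Minimum detectable difference ≈ 1.26 points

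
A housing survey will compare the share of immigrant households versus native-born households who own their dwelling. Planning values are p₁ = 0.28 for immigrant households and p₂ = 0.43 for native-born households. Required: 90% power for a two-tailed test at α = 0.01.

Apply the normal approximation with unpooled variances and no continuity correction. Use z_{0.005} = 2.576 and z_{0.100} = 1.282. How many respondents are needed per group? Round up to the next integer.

n = 296 per group

n = (z_{α/2} + z_β)² · [p₁(1−p₁) + p₂(1−p₂)] / (p₁ − p₂)²
  = (2.576 + 1.282)² · (0.28·0.72 + 0.43·0.57) / (-0.15)²
  = (3.858)² · (0.2016 + 0.2451) / 0.0225
  = 14.8842 · 0.4467 / 0.0225
  = 295.50
Round up → n = 296 per group.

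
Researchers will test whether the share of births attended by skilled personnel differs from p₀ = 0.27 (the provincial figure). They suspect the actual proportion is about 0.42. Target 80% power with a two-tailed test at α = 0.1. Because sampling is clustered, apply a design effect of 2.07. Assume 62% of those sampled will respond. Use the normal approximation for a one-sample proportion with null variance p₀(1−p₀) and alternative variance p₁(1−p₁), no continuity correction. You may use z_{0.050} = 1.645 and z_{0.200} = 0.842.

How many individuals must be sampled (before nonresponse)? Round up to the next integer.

n = 195

n = [z_{α/2}·√(p₀q₀) + z_β·√(p₁q₁)]² / (p₁ − p₀)²
  = [1.645·√(0.27·0.73) + 0.842·√(0.42·0.58)]² / (0.15)²
  = [1.645·0.4440 + 0.842·0.4936]² / 0.0225
  = [1.1459]² / 0.0225
  = 58.36
Design effect: 2.07 × 58.36 = 120.80.
Adjust for 62% response: 120.80 / 0.62 = 194.84.
Round up → n = 195.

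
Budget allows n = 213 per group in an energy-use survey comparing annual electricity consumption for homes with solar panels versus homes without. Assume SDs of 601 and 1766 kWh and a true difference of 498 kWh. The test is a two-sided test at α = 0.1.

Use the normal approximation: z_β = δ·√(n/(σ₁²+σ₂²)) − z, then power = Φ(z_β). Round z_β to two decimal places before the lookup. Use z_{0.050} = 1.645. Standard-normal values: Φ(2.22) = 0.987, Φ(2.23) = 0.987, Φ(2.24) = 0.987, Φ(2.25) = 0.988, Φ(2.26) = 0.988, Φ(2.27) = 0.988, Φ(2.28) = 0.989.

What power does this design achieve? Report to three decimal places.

z_β = δ·√(n/(σ₁²+σ₂²)) − z_{α/2}
    = 498 · √(213/3479957) − 1.645
    = 498 · 0.00782 − 1.645
    = 3.8961 − 1.645 = 2.2511 → 2.25
Power = Φ(2.25) = 0.988.

Power ≈ 0.988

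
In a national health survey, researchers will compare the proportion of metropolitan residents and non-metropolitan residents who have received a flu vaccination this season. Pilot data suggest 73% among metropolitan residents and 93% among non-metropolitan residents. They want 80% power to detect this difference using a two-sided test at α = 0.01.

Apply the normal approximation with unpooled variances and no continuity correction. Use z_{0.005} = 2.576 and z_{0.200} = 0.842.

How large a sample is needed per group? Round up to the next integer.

n = (z_{α/2} + z_β)² · [p₁(1−p₁) + p₂(1−p₂)] / (p₁ − p₂)²
  = (2.576 + 0.842)² · (0.73·0.27 + 0.93·0.07) / (-0.20)²
  = (3.418)² · (0.1971 + 0.0651) / 0.0400
  = 11.6827 · 0.2622 / 0.0400
  = 76.58
Round up → n = 77 per group.

n = 77 per group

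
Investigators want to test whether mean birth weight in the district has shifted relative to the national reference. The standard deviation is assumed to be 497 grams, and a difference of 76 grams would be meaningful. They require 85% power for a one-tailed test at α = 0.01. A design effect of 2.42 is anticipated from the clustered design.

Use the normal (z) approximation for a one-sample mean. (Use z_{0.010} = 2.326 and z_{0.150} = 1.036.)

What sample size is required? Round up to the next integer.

n = 1170

n = (z_α + z_β)² · σ² / δ²
  = (2.326 + 1.036)² · 497² / 76²
  = 11.3030 · 247009 / 5776
  = 483.37
Design effect: 2.42 × 483.37 = 1169.76.
Round up → n = 1170.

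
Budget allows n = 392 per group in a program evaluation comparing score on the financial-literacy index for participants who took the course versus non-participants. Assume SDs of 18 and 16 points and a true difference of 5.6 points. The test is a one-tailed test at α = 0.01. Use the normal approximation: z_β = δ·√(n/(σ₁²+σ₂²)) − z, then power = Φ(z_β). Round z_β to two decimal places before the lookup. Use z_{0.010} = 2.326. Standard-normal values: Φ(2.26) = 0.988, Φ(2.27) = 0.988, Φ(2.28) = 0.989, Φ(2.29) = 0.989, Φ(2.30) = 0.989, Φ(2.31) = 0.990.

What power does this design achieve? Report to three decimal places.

Power ≈ 0.989

z_β = δ·√(n/(σ₁²+σ₂²)) − z_α
    = 5.6 · √(392/580) − 2.326
    = 5.6 · 0.82211 − 2.326
    = 4.6038 − 2.326 = 2.2778 → 2.28
Power = Φ(2.28) = 0.989.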